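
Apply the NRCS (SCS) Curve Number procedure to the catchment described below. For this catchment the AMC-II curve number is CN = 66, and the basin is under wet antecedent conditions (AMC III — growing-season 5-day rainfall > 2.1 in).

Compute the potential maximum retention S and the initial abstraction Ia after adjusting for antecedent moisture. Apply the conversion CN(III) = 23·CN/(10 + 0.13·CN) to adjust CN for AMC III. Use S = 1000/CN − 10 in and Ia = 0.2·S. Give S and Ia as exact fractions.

S = 1700/759 in ≈ 2.240 in; Ia = 340/759 in ≈ 0.448 in

Adjust CN=66 to AMC III: 23·66/(10 + 0.13·66) → 1518 ÷ (929/50) = 75900/929 ≈ 81.701
S = 1000/(75900/929) − 10 = 1700/759 in ≈ 2.240 in
Ia = 0.2·(1700/759) = 340/759 in ≈ 0.448 in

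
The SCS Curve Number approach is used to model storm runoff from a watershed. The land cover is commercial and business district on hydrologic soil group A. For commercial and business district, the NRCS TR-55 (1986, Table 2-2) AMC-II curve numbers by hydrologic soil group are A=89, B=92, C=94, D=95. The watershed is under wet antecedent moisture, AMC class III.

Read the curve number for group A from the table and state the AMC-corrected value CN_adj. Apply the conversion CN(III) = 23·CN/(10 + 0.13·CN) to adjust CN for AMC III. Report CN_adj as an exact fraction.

NRCS table: commercial and business district, soil group A → CN(II) = 89
Wet (AMC III): CN(III) = 23·89/(10 + 0.13·89) = 2047/(2157/100) = 204700/2157 ≈ 94.900

CN_adj = 204700/2157 ≈ 94.900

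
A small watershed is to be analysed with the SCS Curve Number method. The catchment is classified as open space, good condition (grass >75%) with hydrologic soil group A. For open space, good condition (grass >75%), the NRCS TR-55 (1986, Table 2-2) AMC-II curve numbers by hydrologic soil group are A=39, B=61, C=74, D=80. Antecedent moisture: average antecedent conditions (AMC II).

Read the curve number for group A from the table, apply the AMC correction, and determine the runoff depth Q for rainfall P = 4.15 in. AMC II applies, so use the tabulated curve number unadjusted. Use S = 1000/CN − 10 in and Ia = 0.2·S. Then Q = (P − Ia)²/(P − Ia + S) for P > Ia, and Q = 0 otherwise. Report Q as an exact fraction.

NRCS table: open space, good condition (grass >75%), soil group A → CN(II) = 39
AMC II — tabulated CN = 39 applies directly.
S = 1000/39 − 10 = 610/39 in ≈ 15.641 in
Ia = 0.2·(610/39) = 122/39 in ≈ 3.128 in
Since P=4.150 > Ia=3.128: effective rainfall P−Ia = 797/780 in
Runoff Q = (P−Ia)²/(P−Ia+S) = (1.022)²/(1.022+15.641) = 635209/10137660 ≈ 0.063 in

Q = 635209/10137660 in ≈ 0.063 in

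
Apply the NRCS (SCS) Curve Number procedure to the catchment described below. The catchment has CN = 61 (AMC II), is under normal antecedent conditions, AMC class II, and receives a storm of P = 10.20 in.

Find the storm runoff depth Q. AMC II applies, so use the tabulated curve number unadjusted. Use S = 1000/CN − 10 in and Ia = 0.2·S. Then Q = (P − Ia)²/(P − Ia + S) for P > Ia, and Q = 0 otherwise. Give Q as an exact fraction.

Q = 822649/158295 in ≈ 5.197 in

CN(II) = 61; AMC II needs no correction.
S = 1000/61 − 10 = 390/61 in ≈ 6.393 in
Initial abstraction Ia = S/5 = (390/61)/5 = 78/61 ≈ 1.279 in
Excess rainfall: 10.200 − 1.279 = 8.921 in; P > Ia so Q > 0
Q: (2721/305)² ÷ (4671/305) = 822649/158295 in (≈ 5.197 in)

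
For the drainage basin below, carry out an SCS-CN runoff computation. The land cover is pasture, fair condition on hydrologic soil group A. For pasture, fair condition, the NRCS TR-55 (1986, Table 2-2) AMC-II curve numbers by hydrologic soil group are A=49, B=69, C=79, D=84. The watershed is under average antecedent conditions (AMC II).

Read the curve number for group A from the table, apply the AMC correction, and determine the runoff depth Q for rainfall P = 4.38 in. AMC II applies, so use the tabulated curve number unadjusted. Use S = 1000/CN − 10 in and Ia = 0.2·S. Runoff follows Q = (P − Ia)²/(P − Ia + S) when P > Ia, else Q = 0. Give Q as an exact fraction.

NRCS table: pasture, fair condition, soil group A → CN(II) = 49
AMC II — tabulated CN = 49 applies directly.
S = 1000/49 − 10 = 510/49 in ≈ 10.408 in
Ia = 0.2S: 0.2·10.408 = 2.082 in (exactly 102/49)
Since P=4.380 > Ia=2.082: effective rainfall P−Ia = 5631/2450 in
Runoff Q = (P−Ia)²/(P−Ia+S) = (2.298)²/(2.298+10.408) = 3523129/8474550 ≈ 0.416 in

Q = 3523129/8474550 in ≈ 0.416 in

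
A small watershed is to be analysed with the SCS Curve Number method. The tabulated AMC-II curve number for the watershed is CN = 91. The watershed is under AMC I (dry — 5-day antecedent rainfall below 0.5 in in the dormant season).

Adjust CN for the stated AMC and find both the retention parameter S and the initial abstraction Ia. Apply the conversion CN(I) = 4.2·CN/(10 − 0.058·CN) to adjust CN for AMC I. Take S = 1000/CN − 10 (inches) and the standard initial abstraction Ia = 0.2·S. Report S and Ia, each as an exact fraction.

S = 1500/637 in ≈ 2.355 in; Ia = 300/637 in ≈ 0.471 in

Adjust CN=91 to AMC I: 4.2·91/(10 − 0.058·91) → (1911/5) ÷ (2361/500) = 63700/787 ≈ 80.940
Retention S: 1000/CN − 10 with CN=80.940 → S = 1500/637 ≈ 2.355 in
Ia = 0.2S: 0.2·2.355 = 0.471 in (exactly 300/637)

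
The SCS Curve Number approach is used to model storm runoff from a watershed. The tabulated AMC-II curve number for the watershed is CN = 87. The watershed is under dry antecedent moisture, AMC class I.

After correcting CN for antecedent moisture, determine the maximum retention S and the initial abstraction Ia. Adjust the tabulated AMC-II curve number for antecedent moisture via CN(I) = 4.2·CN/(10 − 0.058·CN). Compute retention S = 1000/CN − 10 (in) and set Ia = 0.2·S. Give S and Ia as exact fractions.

S = 6500/1827 in ≈ 3.558 in; Ia = 1300/1827 in ≈ 0.712 in

Dry (AMC I): CN(I) = 4.2·87/(10 − 0.058·87) = (1827/5)/(2477/500) = 182700/2477 ≈ 73.759
S = 1000/(182700/2477) − 10 = 6500/1827 in ≈ 3.558 in
Ia = 0.2S: 0.2·3.558 = 0.712 in (exactly 1300/1827)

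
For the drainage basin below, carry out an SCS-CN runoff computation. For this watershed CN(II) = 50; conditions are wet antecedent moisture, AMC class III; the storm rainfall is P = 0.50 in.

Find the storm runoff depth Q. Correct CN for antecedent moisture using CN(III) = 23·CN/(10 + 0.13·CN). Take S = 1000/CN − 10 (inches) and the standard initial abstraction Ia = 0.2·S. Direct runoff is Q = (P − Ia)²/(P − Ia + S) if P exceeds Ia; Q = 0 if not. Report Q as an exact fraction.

Q = 0 in ≈ 0.000 in

Wet (AMC III): CN(III) = 23·50/(10 + 0.13·50) = 1150/(33/2) = 2300/33 ≈ 69.697
Retention S: 1000/CN − 10 with CN=69.697 → S = 100/23 ≈ 4.348 in
Initial abstraction Ia = S/5 = (100/23)/5 = 20/23 ≈ 0.870 in
P = 0.500 ≤ Ia = 0.870 in: entire storm abstracted, Q = 0.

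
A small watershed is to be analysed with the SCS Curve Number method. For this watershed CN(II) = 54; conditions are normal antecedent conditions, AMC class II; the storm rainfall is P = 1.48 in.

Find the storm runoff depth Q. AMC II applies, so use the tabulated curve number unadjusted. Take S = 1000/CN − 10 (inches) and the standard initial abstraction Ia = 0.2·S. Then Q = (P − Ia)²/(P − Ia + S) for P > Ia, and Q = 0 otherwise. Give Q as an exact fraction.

Q = 0 in ≈ 0.000 in

AMC II — tabulated CN = 54 applies directly.
S = 1000/54 − 10 = 230/27 in ≈ 8.519 in
Initial abstraction Ia = S/5 = (230/27)/5 = 46/27 ≈ 1.704 in
P = 1.480 ≤ Ia = 1.704 in: entire storm abstracted, Q = 0.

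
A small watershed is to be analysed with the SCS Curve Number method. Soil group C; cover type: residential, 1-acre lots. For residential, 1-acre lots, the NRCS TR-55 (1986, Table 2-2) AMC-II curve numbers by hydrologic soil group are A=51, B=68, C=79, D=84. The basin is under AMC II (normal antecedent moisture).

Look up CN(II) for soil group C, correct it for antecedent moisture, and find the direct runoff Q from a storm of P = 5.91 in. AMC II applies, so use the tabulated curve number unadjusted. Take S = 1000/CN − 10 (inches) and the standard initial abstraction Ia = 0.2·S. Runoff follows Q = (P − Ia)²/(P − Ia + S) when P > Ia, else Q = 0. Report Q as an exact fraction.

Q = 601771707/167187700 in ≈ 3.599 in

NRCS table: residential, 1-acre lots, soil group C → CN(II) = 79
Average conditions: CN = 79 (no AMC adjustment).
Retention S: 1000/CN − 10 with CN=79.000 → S = 210/79 ≈ 2.658 in
Initial abstraction Ia = S/5 = (210/79)/5 = 42/79 ≈ 0.532 in
P − Ia = 5.910 − 0.532 = 42489/7900 ≈ 5.378 in (> 0, runoff occurs)
Runoff Q = (P−Ia)²/(P−Ia+S) = (5.378)²/(5.378+2.658) = 601771707/167187700 ≈ 3.599 in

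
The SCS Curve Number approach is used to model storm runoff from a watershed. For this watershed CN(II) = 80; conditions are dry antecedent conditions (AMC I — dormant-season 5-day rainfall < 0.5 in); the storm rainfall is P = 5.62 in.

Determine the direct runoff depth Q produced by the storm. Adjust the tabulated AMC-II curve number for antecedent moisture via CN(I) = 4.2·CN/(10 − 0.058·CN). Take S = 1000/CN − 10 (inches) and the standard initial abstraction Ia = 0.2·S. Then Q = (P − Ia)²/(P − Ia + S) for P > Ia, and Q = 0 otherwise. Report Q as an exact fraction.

Q = 21631801/11446050 in ≈ 1.890 in

Dry (AMC I): CN(I) = 4.2·80/(10 − 0.058·80) = 336/(134/25) = 4200/67 ≈ 62.687
Max retention: S = 1000/(4200/67) − 10 = 125/21 in (≈ 5.952 in)
Ia = 0.2S: 0.2·5.952 = 1.190 in (exactly 25/21)
Since P=5.620 > Ia=1.190: effective rainfall P−Ia = 4651/1050 in
Q = (4651/1050)²/((4651/1050) + 125/21) = (21631801/1102500)/(10901/1050) = 21631801/11446050 in ≈ 1.890 in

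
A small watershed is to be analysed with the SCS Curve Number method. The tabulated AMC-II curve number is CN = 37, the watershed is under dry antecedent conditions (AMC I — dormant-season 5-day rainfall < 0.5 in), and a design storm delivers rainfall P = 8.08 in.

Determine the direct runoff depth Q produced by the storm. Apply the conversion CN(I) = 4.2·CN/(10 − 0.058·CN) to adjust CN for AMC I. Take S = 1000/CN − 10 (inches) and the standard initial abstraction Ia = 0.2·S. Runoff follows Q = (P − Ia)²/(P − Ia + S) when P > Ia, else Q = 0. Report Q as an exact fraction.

CN(I) from CN(II)=37: (4.2·37)/(10 − 0.058·37) = 3700/187 ≈ 19.786
Retention S: 1000/CN − 10 with CN=19.786 → S = 1500/37 ≈ 40.541 in
Initial abstraction Ia = S/5 = (1500/37)/5 = 300/37 ≈ 8.108 in
P = 8.080 ≤ Ia = 8.108 in: entire storm abstracted, Q = 0.

Q = 0 in ≈ 0.000 in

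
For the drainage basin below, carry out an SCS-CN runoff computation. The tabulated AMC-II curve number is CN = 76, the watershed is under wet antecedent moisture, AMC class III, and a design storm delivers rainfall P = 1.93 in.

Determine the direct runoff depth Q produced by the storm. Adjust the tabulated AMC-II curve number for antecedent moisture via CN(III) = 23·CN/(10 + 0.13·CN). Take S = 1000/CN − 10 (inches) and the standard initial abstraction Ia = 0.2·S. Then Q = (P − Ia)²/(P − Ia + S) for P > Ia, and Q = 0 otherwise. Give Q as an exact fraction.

Q = 5233220281/5783301700 in ≈ 0.905 in

CN(III) from CN(II)=76: (23·76)/(10 + 0.13·76) = 43700/497 ≈ 87.928
Max retention: S = 1000/(43700/497) − 10 = 600/437 in (≈ 1.373 in)
Ia = 0.2S: 0.2·1.373 = 0.275 in (exactly 120/437)
Excess rainfall: 1.930 − 0.275 = 1.655 in; P > Ia so Q > 0
Runoff Q = (P−Ia)²/(P−Ia+S) = (1.655)²/(1.655+1.373) = 5233220281/5783301700 ≈ 0.905 in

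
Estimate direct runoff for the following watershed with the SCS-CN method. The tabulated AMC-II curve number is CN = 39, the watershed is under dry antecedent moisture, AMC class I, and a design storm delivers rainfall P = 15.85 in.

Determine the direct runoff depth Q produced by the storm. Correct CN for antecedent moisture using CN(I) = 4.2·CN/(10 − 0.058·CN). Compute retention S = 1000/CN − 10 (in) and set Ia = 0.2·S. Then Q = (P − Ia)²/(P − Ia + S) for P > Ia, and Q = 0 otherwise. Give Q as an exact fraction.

Q = 18940090129/12246064740 in ≈ 1.547 in

CN(I) from CN(II)=39: (4.2·39)/(10 − 0.058·39) = 81900/3869 ≈ 21.168
Max retention: S = 1000/(81900/3869) − 10 = 30500/819 in (≈ 37.241 in)
Initial abstraction Ia = S/5 = (30500/819)/5 = 6100/819 ≈ 7.448 in
Since P=15.850 > Ia=7.448: effective rainfall P−Ia = 137623/16380 in
Runoff Q = (P−Ia)²/(P−Ia+S) = (8.402)²/(8.402+37.241) = 18940090129/12246064740 ≈ 1.547 in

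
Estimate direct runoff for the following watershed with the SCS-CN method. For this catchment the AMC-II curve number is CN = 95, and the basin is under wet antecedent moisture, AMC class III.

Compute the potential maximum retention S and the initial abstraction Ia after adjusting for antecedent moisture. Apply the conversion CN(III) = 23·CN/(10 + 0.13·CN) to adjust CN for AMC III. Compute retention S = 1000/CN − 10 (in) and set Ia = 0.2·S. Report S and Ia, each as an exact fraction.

S = 100/437 in ≈ 0.229 in; Ia = 20/437 in ≈ 0.046 in

Adjust CN=95 to AMC III: 23·95/(10 + 0.13·95) → 2185 ÷ (447/20) = 43700/447 ≈ 97.763
Max retention: S = 1000/(43700/447) − 10 = 100/437 in (≈ 0.229 in)
Ia = 0.2·(100/437) = 20/437 in ≈ 0.046 in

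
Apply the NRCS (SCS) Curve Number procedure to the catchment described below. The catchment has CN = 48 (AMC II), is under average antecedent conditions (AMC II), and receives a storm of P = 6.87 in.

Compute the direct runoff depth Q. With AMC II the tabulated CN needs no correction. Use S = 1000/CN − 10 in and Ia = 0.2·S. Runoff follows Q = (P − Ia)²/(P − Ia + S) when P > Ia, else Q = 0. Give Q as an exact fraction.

Q = 1990921/1398300 in ≈ 1.424 in

Average conditions: CN = 48 (no AMC adjustment).
S = 1000/48 − 10 = 65/6 in ≈ 10.833 in
Ia = 0.2S: 0.2·10.833 = 2.167 in (exactly 13/6)
Since P=6.870 > Ia=2.167: effective rainfall P−Ia = 1411/300 in
Q = (1411/300)²/((1411/300) + 65/6) = (1990921/90000)/(4661/300) = 1990921/1398300 in ≈ 1.424 in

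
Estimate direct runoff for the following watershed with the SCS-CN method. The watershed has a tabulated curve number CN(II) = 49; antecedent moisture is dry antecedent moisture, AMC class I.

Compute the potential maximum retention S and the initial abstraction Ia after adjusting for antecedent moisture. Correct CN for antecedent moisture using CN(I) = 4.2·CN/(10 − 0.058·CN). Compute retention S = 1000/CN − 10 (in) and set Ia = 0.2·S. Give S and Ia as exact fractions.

Dry (AMC I): CN(I) = 4.2·49/(10 − 0.058·49) = (1029/5)/(3579/500) = 34300/1193 ≈ 28.751
Max retention: S = 1000/(34300/1193) − 10 = 8500/343 in (≈ 24.781 in)
Initial abstraction Ia = S/5 = (8500/343)/5 = 1700/343 ≈ 4.956 in

S = 8500/343 in ≈ 24.781 in; Ia = 1700/343 in ≈ 4.956 in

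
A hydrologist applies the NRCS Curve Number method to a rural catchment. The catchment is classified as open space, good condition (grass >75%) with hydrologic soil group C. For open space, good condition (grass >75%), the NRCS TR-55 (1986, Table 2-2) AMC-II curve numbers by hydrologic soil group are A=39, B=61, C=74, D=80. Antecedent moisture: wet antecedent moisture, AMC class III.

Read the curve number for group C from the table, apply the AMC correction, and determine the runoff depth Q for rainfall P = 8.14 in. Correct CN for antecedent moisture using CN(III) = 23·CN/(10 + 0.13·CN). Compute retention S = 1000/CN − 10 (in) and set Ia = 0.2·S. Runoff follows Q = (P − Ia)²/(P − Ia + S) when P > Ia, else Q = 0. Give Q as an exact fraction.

NRCS table: open space, good condition (grass >75%), soil group C → CN(II) = 74
CN(III) from CN(II)=74: (23·74)/(10 + 0.13·74) = 85100/981 ≈ 86.748
S = 1000/(85100/981) − 10 = 1300/851 in ≈ 1.528 in
Ia = 0.2·(1300/851) = 260/851 in ≈ 0.306 in
Since P=8.140 > Ia=0.306: effective rainfall P−Ia = 333357/42550 in
Q: (333357/42550)² ÷ (398357/42550) = 111126889449/16950090350 in (≈ 6.556 in)

Q = 111126889449/16950090350 in ≈ 6.556 in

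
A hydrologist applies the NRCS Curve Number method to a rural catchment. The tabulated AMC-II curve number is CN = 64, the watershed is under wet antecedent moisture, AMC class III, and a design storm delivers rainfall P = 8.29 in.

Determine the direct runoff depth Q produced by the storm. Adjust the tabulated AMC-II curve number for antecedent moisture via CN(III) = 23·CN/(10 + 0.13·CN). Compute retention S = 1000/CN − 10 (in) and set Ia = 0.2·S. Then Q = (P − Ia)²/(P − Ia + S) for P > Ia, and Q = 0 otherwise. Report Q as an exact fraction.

Adjust CN=64 to AMC III: 23·64/(10 + 0.13·64) → 1472 ÷ (458/25) = 18400/229 ≈ 80.349
Retention S: 1000/CN − 10 with CN=80.349 → S = 225/92 ≈ 2.446 in
Ia = 0.2S: 0.2·2.446 = 0.489 in (exactly 45/92)
Since P=8.290 > Ia=0.489: effective rainfall P−Ia = 8971/1150 in
Q: (8971/1150)² ÷ (23567/2300) = 80478841/13551025 in (≈ 5.939 in)

Q = 80478841/13551025 in ≈ 5.939 in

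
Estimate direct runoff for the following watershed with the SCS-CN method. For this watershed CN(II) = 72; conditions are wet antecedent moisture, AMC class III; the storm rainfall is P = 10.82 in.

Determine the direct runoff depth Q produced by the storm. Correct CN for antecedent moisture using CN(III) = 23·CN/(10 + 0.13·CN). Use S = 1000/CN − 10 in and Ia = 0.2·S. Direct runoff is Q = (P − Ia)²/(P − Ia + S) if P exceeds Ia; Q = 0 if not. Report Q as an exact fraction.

CN(III) from CN(II)=72: (23·72)/(10 + 0.13·72) = 10350/121 ≈ 85.537
Retention S: 1000/CN − 10 with CN=85.537 → S = 350/207 ≈ 1.691 in
Ia = 0.2·(350/207) = 70/207 in ≈ 0.338 in
P − Ia = 10.820 − 0.338 = 108487/10350 ≈ 10.482 in (> 0, runoff occurs)
Q = (108487/10350)²/((108487/10350) + 350/207) = (11769429169/107122500)/(125987/10350) = 11769429169/1303965450 in ≈ 9.026 in

Q = 11769429169/1303965450 in ≈ 9.026 in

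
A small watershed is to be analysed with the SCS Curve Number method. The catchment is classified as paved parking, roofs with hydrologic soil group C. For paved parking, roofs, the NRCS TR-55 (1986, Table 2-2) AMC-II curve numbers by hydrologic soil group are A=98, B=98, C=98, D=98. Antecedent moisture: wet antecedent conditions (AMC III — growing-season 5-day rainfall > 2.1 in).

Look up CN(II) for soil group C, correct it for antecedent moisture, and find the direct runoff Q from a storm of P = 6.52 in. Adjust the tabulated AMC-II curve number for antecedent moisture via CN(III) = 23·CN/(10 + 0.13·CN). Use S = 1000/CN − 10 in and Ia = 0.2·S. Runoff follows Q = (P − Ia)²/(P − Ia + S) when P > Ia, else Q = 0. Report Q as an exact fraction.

NRCS table: paved parking, roofs, soil group C → CN(II) = 98
Adjust CN=98 to AMC III: 23·98/(10 + 0.13·98) → 2254 ÷ (1137/50) = 112700/1137 ≈ 99.120
S = 1000/(112700/1137) − 10 = 100/1127 in ≈ 0.089 in
Ia = 0.2S: 0.2·0.089 = 0.018 in (exactly 20/1127)
Excess rainfall: 6.520 − 0.018 = 6.502 in; P > Ia so Q > 0
Runoff Q = (P−Ia)²/(P−Ia+S) = (6.502)²/(6.502+0.089) = 33562606401/5232125675 ≈ 6.415 in

Q = 33562606401/5232125675 in ≈ 6.415 in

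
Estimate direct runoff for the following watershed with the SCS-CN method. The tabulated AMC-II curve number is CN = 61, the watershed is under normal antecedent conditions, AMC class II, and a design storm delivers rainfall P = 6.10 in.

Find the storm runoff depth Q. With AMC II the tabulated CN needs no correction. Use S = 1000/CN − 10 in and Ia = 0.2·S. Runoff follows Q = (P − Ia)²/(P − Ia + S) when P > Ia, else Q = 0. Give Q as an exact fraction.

CN(II) = 61; AMC II needs no correction.
Max retention: S = 1000/61 − 10 = 390/61 in (≈ 6.393 in)
Ia = 0.2S: 0.2·6.393 = 1.279 in (exactly 78/61)
P − Ia = 6.100 − 1.279 = 2941/610 ≈ 4.821 in (> 0, runoff occurs)
Q: (2941/610)² ÷ (6841/610) = 8649481/4173010 in (≈ 2.073 in)

Q = 8649481/4173010 in ≈ 2.073 in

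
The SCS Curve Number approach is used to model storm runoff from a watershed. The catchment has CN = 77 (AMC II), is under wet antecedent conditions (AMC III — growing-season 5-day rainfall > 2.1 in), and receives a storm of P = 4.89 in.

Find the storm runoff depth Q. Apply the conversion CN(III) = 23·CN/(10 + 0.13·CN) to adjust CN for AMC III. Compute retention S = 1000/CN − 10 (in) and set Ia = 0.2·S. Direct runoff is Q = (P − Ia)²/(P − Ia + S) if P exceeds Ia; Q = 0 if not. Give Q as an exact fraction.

Q = 1271136409/351528100 in ≈ 3.616 in

Adjust CN=77 to AMC III: 23·77/(10 + 0.13·77) → 1771 ÷ (2001/100) = 7700/87 ≈ 88.506
S = 1000/(7700/87) − 10 = 100/77 in ≈ 1.299 in
Initial abstraction Ia = S/5 = (100/77)/5 = 20/77 ≈ 0.260 in
Since P=4.890 > Ia=0.260: effective rainfall P−Ia = 35653/7700 in
Runoff Q = (P−Ia)²/(P−Ia+S) = (4.630)²/(4.630+1.299) = 1271136409/351528100 ≈ 3.616 in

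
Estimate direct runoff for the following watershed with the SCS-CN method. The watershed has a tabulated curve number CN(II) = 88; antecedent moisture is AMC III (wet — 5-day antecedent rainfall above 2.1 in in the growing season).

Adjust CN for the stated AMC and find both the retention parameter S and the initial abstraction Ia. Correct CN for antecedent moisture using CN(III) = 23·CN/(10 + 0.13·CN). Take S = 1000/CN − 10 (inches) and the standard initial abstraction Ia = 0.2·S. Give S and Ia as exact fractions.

S = 150/253 in ≈ 0.593 in; Ia = 30/253 in ≈ 0.119 in

Adjust CN=88 to AMC III: 23·88/(10 + 0.13·88) → 2024 ÷ (536/25) = 6325/67 ≈ 94.403
Retention S: 1000/CN − 10 with CN=94.403 → S = 150/253 ≈ 0.593 in
Ia = 0.2S: 0.2·0.593 = 0.119 in (exactly 30/253)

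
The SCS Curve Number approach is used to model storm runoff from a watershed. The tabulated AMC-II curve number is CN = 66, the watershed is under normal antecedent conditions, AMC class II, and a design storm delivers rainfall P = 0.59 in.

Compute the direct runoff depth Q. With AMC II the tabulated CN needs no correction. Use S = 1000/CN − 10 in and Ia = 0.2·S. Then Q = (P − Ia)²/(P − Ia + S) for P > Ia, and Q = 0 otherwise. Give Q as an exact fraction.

CN(II) = 66; AMC II needs no correction.
Retention S: 1000/CN − 10 with CN=66.000 → S = 170/33 ≈ 5.152 in
Initial abstraction Ia = S/5 = (170/33)/5 = 34/33 ≈ 1.030 in
P = 0.590 ≤ Ia = 1.030 in: entire storm abstracted, Q = 0.

Q = 0 in ≈ 0.000 in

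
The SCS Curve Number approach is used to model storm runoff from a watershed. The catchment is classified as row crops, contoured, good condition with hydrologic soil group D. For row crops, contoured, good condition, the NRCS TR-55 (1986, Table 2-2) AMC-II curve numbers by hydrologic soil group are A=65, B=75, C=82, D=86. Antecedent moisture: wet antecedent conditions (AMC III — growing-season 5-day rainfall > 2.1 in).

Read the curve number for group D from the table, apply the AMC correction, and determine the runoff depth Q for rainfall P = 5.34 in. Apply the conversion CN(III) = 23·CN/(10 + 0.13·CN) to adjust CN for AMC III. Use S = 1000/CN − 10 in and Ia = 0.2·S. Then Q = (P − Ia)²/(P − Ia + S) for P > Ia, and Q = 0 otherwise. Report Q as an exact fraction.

NRCS table: row crops, contoured, good condition, soil group D → CN(II) = 86
Wet (AMC III): CN(III) = 23·86/(10 + 0.13·86) = 1978/(1059/50) = 98900/1059 ≈ 93.390
Max retention: S = 1000/(98900/1059) − 10 = 700/989 in (≈ 0.708 in)
Ia = 0.2·(700/989) = 140/989 in ≈ 0.142 in
Excess rainfall: 5.340 − 0.142 = 5.198 in; P > Ia so Q > 0
Runoff Q = (P−Ia)²/(P−Ia+S) = (5.198)²/(5.198+0.708) = 66081385969/14442515350 ≈ 4.575 in

Q = 66081385969/14442515350 in ≈ 4.575 in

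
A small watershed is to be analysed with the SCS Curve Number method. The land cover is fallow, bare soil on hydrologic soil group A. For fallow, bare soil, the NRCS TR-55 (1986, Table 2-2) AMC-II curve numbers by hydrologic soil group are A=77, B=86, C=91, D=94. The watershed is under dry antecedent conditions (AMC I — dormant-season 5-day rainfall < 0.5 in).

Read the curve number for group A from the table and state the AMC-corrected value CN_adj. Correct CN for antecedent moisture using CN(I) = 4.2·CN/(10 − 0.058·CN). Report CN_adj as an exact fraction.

NRCS table: fallow, bare soil, soil group A → CN(II) = 77
CN(I) from CN(II)=77: (4.2·77)/(10 − 0.058·77) = 161700/2767 ≈ 58.439

CN_adj = 161700/2767 ≈ 58.439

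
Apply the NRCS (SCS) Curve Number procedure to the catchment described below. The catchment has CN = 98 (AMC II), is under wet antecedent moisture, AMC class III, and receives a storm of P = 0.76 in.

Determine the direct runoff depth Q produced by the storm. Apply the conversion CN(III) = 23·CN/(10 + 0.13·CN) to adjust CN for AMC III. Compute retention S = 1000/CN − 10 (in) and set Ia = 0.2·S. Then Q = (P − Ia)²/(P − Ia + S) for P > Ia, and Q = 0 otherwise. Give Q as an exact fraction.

Q = 437353569/659661275 in ≈ 0.663 in

Wet (AMC III): CN(III) = 23·98/(10 + 0.13·98) = 2254/(1137/50) = 112700/1137 ≈ 99.120
Max retention: S = 1000/(112700/1137) − 10 = 100/1127 in (≈ 0.089 in)
Initial abstraction Ia = S/5 = (100/1127)/5 = 20/1127 ≈ 0.018 in
Excess rainfall: 0.760 − 0.018 = 0.742 in; P > Ia so Q > 0
Runoff Q = (P−Ia)²/(P−Ia+S) = (0.742)²/(0.742+0.089) = 437353569/659661275 ≈ 0.663 in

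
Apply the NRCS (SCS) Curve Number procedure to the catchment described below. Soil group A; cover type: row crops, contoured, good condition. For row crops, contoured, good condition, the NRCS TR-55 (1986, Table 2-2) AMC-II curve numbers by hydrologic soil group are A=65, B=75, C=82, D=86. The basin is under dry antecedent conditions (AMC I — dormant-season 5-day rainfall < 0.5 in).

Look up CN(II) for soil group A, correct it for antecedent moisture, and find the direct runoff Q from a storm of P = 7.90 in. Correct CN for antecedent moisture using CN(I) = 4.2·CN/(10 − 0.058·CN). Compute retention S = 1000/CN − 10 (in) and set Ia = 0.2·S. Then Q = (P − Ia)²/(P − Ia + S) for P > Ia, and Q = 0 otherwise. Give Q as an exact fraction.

NRCS table: row crops, contoured, good condition, soil group A → CN(II) = 65
Adjust CN=65 to AMC I: 4.2·65/(10 − 0.058·65) → 273 ÷ (623/100) = 3900/89 ≈ 43.820
Max retention: S = 1000/(3900/89) − 10 = 500/39 in (≈ 12.821 in)
Initial abstraction Ia = S/5 = (500/39)/5 = 100/39 ≈ 2.564 in
P − Ia = 7.900 − 2.564 = 2081/390 ≈ 5.336 in (> 0, runoff occurs)
Q = (2081/390)²/((2081/390) + 500/39) = (4330561/152100)/(7081/390) = 4330561/2761590 in ≈ 1.568 in

Q = 4330561/2761590 in ≈ 1.568 in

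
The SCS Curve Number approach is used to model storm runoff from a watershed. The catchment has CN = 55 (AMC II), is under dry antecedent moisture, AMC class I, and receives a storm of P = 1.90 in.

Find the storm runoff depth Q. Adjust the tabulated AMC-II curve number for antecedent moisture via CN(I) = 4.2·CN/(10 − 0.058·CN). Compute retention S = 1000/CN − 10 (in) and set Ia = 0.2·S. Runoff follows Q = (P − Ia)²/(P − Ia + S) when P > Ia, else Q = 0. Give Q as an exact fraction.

Q = 0 in ≈ 0.000 in

CN(I) from CN(II)=55: (4.2·55)/(10 − 0.058·55) = 7700/227 ≈ 33.921
Retention S: 1000/CN − 10 with CN=33.921 → S = 1500/77 ≈ 19.481 in
Initial abstraction Ia = S/5 = (1500/77)/5 = 300/77 ≈ 3.896 in
P = 1.900 ≤ Ia = 3.896 in: entire storm abstracted, Q = 0.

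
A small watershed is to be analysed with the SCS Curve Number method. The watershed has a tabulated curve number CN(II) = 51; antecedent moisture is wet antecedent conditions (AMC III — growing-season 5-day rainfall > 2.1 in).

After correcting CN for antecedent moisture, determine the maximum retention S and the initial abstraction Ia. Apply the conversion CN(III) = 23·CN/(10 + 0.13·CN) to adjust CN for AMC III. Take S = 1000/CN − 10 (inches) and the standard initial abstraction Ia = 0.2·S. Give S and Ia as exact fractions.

S = 4900/1173 in ≈ 4.177 in; Ia = 980/1173 in ≈ 0.835 in

Adjust CN=51 to AMC III: 23·51/(10 + 0.13·51) → 1173 ÷ (1663/100) = 117300/1663 ≈ 70.535
Max retention: S = 1000/(117300/1663) − 10 = 4900/1173 in (≈ 4.177 in)
Ia = 0.2·(4900/1173) = 980/1173 in ≈ 0.835 in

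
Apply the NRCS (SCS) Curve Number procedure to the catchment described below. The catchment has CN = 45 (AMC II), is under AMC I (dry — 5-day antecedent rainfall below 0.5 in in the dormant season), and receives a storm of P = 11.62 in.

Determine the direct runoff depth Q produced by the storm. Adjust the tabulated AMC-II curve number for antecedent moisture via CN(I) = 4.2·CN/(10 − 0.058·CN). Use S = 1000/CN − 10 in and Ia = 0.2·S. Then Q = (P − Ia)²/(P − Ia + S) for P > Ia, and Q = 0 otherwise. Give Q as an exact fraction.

Q = 3004026481/3116695050 in ≈ 0.964 in

Dry (AMC I): CN(I) = 4.2·45/(10 − 0.058·45) = 189/(739/100) = 18900/739 ≈ 25.575
Max retention: S = 1000/(18900/739) − 10 = 5500/189 in (≈ 29.101 in)
Ia = 0.2S: 0.2·29.101 = 5.820 in (exactly 1100/189)
Since P=11.620 > Ia=5.820: effective rainfall P−Ia = 54809/9450 in
Q: (54809/9450)² ÷ (329809/9450) = 3004026481/3116695050 in (≈ 0.964 in)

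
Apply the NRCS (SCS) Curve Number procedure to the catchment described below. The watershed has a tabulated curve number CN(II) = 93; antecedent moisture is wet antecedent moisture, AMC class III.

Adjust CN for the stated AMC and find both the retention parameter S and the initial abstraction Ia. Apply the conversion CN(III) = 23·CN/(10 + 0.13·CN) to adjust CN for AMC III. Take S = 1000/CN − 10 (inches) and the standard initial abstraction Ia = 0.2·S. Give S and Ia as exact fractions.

S = 700/2139 in ≈ 0.327 in; Ia = 140/2139 in ≈ 0.065 in

CN(III) from CN(II)=93: (23·93)/(10 + 0.13·93) = 213900/2209 ≈ 96.831
Retention S: 1000/CN − 10 with CN=96.831 → S = 700/2139 ≈ 0.327 in
Ia = 0.2S: 0.2·0.327 = 0.065 in (exactly 140/2139)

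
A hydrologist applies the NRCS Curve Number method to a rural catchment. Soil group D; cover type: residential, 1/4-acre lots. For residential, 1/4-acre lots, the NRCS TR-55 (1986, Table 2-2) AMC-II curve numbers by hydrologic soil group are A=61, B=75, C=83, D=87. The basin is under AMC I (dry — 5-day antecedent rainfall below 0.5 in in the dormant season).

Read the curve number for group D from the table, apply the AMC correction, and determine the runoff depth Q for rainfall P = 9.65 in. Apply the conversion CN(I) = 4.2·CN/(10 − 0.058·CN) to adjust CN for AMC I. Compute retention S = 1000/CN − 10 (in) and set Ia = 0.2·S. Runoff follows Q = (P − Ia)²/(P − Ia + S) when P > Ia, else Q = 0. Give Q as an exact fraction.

NRCS table: residential, 1/4-acre lots, soil group D → CN(II) = 87
Adjust CN=87 to AMC I: 4.2·87/(10 − 0.058·87) → (1827/5) ÷ (2477/500) = 182700/2477 ≈ 73.759
S = 1000/(182700/2477) − 10 = 6500/1827 in ≈ 3.558 in
Ia = 0.2S: 0.2·3.558 = 0.712 in (exactly 1300/1827)
Since P=9.650 > Ia=0.712: effective rainfall P−Ia = 326611/36540 in
Q = (326611/36540)²/((326611/36540) + 6500/1827) = (106674745321/1335171600)/(456611/36540) = 106674745321/16684565940 in ≈ 6.394 in

Q = 106674745321/16684565940 in ≈ 6.394 in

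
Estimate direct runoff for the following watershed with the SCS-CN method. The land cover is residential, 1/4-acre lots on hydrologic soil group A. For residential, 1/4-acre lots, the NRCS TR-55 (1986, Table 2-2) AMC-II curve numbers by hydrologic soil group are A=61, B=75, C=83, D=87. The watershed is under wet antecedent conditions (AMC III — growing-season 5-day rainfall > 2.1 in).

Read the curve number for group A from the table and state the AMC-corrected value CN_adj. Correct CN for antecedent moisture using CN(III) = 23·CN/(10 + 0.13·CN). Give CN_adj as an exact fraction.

NRCS table: residential, 1/4-acre lots, soil group A → CN(II) = 61
Wet (AMC III): CN(III) = 23·61/(10 + 0.13·61) = 1403/(1793/100) = 140300/1793 ≈ 78.249

CN_adj = 140300/1793 ≈ 78.249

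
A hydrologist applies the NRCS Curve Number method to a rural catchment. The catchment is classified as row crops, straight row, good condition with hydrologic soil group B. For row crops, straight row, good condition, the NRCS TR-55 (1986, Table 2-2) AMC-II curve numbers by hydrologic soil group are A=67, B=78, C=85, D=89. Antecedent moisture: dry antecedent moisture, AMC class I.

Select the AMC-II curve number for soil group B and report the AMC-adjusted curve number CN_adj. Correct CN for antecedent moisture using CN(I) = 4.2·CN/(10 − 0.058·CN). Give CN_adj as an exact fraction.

CN_adj = 81900/1369 ≈ 59.825

NRCS table: row crops, straight row, good condition, soil group B → CN(II) = 78
Dry (AMC I): CN(I) = 4.2·78/(10 − 0.058·78) = (1638/5)/(1369/250) = 81900/1369 ≈ 59.825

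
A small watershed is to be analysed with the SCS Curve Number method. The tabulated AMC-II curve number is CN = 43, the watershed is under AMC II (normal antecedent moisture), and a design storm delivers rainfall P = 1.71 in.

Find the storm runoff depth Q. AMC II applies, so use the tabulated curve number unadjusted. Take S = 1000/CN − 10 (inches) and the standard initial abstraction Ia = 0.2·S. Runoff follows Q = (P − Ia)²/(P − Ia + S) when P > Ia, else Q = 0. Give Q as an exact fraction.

CN(II) = 43; AMC II needs no correction.
S = 1000/43 − 10 = 570/43 in ≈ 13.256 in
Initial abstraction Ia = S/5 = (570/43)/5 = 114/43 ≈ 2.651 in
P = 1.710 ≤ Ia = 2.651 in: entire storm abstracted, Q = 0.

Q = 0 in ≈ 0.000 in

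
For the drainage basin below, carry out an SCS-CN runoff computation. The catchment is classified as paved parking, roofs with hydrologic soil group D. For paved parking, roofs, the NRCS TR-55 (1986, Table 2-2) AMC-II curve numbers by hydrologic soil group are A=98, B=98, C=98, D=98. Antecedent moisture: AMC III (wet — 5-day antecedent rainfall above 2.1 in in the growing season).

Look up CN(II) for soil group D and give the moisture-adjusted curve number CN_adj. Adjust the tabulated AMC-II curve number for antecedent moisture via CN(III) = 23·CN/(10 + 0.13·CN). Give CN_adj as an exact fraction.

NRCS table: paved parking, roofs, soil group D → CN(II) = 98
Adjust CN=98 to AMC III: 23·98/(10 + 0.13·98) → 2254 ÷ (1137/50) = 112700/1137 ≈ 99.120

CN_adj = 112700/1137 ≈ 99.120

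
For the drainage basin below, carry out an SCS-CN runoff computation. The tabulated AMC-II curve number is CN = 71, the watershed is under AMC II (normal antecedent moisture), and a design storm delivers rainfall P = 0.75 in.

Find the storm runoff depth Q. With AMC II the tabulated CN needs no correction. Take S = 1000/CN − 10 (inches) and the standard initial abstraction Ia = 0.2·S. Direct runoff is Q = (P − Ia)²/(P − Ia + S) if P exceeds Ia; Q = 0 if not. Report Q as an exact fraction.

Average conditions: CN = 71 (no AMC adjustment).
Max retention: S = 1000/71 − 10 = 290/71 in (≈ 4.085 in)
Ia = 0.2S: 0.2·4.085 = 0.817 in (exactly 58/71)
P = 0.750 ≤ Ia = 0.817 in: entire storm abstracted, Q = 0.

Q = 0 in ≈ 0.000 in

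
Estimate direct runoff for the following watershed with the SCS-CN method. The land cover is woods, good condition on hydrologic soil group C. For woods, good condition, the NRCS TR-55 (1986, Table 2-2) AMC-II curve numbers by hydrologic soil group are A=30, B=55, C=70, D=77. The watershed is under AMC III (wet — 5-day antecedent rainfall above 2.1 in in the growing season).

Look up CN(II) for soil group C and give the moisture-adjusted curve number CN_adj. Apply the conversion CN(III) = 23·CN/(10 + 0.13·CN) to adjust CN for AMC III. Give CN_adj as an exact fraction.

CN_adj = 16100/191 ≈ 84.293

NRCS table: woods, good condition, soil group C → CN(II) = 70
Adjust CN=70 to AMC III: 23·70/(10 + 0.13·70) → 1610 ÷ (191/10) = 16100/191 ≈ 84.293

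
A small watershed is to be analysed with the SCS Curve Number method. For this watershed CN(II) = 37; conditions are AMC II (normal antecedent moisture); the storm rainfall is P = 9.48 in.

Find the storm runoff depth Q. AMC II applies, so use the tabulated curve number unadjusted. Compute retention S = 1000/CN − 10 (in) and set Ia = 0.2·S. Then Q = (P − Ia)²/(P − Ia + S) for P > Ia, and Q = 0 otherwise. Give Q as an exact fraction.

AMC II — tabulated CN = 37 applies directly.
Max retention: S = 1000/37 − 10 = 630/37 in (≈ 17.027 in)
Ia = 0.2·(630/37) = 126/37 in ≈ 3.405 in
Excess rainfall: 9.480 − 3.405 = 6.075 in; P > Ia so Q > 0
Q: (5619/925)² ÷ (21369/925) = 10524387/6588775 in (≈ 1.597 in)

Q = 10524387/6588775 in ≈ 1.597 in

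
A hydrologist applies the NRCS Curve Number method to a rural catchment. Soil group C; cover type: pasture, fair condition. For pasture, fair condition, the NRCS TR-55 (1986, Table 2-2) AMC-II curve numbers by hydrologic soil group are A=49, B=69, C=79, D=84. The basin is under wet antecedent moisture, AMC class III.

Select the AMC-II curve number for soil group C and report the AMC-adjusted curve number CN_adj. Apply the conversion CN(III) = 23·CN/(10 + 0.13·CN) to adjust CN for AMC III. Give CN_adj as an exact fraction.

CN_adj = 181700/2027 ≈ 89.640

NRCS table: pasture, fair condition, soil group C → CN(II) = 79
Wet (AMC III): CN(III) = 23·79/(10 + 0.13·79) = 1817/(2027/100) = 181700/2027 ≈ 89.640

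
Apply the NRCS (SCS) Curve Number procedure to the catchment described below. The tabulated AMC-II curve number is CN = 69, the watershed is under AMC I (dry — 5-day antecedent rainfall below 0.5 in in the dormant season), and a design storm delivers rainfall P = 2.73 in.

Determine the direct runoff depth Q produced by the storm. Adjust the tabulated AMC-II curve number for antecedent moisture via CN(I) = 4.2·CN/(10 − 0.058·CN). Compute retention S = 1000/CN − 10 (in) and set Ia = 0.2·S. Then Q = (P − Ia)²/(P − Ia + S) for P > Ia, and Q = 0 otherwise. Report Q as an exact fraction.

Dry (AMC I): CN(I) = 4.2·69/(10 − 0.058·69) = (1449/5)/(2999/500) = 144900/2999 ≈ 48.316
S = 1000/(144900/2999) − 10 = 15500/1449 in ≈ 10.697 in
Ia = 0.2S: 0.2·10.697 = 2.139 in (exactly 3100/1449)
Excess rainfall: 2.730 − 2.139 = 0.591 in; P > Ia so Q > 0
Runoff Q = (P−Ia)²/(P−Ia+S) = (0.591)²/(0.591+10.697) = 7323422929/236995107300 ≈ 0.031 in

Q = 7323422929/236995107300 in ≈ 0.031 in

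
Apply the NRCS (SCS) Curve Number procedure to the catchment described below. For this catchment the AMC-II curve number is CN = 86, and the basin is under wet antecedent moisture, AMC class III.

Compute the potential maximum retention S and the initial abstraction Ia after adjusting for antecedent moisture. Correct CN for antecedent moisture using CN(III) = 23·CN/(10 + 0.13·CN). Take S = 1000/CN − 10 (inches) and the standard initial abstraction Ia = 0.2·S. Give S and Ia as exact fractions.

Wet (AMC III): CN(III) = 23·86/(10 + 0.13·86) = 1978/(1059/50) = 98900/1059 ≈ 93.390
S = 1000/(98900/1059) − 10 = 700/989 in ≈ 0.708 in
Initial abstraction Ia = S/5 = (700/989)/5 = 140/989 ≈ 0.142 in

S = 700/989 in ≈ 0.708 in; Ia = 140/989 in ≈ 0.142 in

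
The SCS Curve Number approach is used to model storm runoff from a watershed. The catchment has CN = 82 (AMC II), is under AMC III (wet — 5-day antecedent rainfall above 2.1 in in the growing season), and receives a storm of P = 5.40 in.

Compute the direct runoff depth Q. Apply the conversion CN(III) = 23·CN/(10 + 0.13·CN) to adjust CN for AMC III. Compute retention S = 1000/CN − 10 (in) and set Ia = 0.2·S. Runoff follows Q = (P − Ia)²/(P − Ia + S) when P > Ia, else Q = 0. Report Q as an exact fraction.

Adjust CN=82 to AMC III: 23·82/(10 + 0.13·82) → 1886 ÷ (1033/50) = 94300/1033 ≈ 91.288
Retention S: 1000/CN − 10 with CN=91.288 → S = 900/943 ≈ 0.954 in
Initial abstraction Ia = S/5 = (900/943)/5 = 180/943 ≈ 0.191 in
P − Ia = 5.400 − 0.191 = 24561/4715 ≈ 5.209 in (> 0, runoff occurs)
Q: (24561/4715)² ÷ (29061/4715) = 67026969/15224735 in (≈ 4.403 in)

Q = 67026969/15224735 in ≈ 4.403 in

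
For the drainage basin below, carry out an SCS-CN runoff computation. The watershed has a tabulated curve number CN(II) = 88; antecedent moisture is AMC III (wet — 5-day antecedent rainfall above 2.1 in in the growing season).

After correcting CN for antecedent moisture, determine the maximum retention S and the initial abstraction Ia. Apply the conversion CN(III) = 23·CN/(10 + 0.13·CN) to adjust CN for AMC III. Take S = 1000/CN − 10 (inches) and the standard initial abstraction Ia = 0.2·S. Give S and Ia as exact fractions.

S = 150/253 in ≈ 0.593 in; Ia = 30/253 in ≈ 0.119 in

Adjust CN=88 to AMC III: 23·88/(10 + 0.13·88) → 2024 ÷ (536/25) = 6325/67 ≈ 94.403
Retention S: 1000/CN − 10 with CN=94.403 → S = 150/253 ≈ 0.593 in
Ia = 0.2S: 0.2·0.593 = 0.119 in (exactly 30/253)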